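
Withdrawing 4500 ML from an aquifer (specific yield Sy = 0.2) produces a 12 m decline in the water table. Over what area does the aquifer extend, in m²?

A ≈ 1.87 × 10^6 m²

ΔV = 4500 ML = 4.5 × 10^6 m³
A = ΔV / (Sy × Δh) = 4.5 × 10^6 / (0.2 × 12) = 1.875 × 10^6 m²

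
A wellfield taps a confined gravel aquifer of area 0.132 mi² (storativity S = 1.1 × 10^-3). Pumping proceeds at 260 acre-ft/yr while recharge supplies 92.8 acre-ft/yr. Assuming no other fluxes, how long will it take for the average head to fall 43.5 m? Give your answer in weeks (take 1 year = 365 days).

t ≈ 4.14 weeks

A = 0.132 mi² = 3.419 × 10^5 m²
ΔV = S × A × Δh = 0.0011 × 3.419 × 10^5 × 43.5 = 16360 m³
Net withdrawal = 260 − 92.8 = 167.2 acre-ft/yr = 565 m³/d
t = ΔV / Q = 16360 m³ / 565 m³/d = 28.95 d
t = 28.95 d ≈ 4.136 weeks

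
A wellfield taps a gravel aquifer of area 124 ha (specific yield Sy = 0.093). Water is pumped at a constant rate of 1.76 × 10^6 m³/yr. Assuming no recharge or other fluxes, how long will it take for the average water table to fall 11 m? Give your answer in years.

t ≈ 0.721 years

A = 124 ha = 1.24 × 10^6 m²
ΔV = Sy × A × Δh = 0.093 × 1.24 × 10^6 × 11 = 1.269 × 10^6 m³
Q = 1.76 × 10^6 m³/yr = 4822 m³/d
t = ΔV / Q = 1.269 × 10^6 m³ / 4822 m³/d = 263.1 d
t = 263.1 d ≈ 0.7207 years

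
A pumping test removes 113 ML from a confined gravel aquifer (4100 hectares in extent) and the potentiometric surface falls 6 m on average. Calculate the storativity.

A = 4100 hectares = 4.1 × 10^7 m²
ΔV = 113 ML = 1.13 × 10^5 m³
S = ΔV / (A × Δh) = 1.13 × 10^5 m³ / (4.1 × 10^7 m² × 6 m) = 4.593 × 10^-4

S ≈ 4.6 × 10^-4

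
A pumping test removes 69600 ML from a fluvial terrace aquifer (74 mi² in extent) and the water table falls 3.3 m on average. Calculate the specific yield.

A = 74 mi² = 1.917 × 10^8 m²
ΔV = 69600 ML = 6.96 × 10^7 m³
Sy = ΔV / (A × Δh) = 6.96 × 10^7 m³ / (1.917 × 10^8 m² × 3.3 m) = 0.11

Sy ≈ 0.11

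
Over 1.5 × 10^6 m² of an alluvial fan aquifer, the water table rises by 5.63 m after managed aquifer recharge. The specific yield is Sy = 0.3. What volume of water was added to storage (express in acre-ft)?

ΔV = Sy × A × Δh = 0.3 × 1.5 × 10^6 m² × 5.63 m = 2.534 × 10^6 m³
ΔV = 2.534 × 10^6 m³ = 2054 acre-ft

ΔV ≈ 2050 acre-ft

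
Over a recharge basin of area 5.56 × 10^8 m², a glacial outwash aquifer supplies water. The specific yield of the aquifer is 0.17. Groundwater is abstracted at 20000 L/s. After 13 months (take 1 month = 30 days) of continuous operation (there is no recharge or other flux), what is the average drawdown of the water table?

Q = 20000 L/s = 1.728 × 10^6 m³/d
t = 13 months = 390 d
ΔV = Q × t = 1.728 × 10^6 m³/d × 390 d = 6.739 × 10^8 m³
Δh = ΔV / (Sy × A) = 6.739 × 10^8 / (0.17 × 5.56 × 10^8) = 7.13 m

Δh ≈ 7.13 m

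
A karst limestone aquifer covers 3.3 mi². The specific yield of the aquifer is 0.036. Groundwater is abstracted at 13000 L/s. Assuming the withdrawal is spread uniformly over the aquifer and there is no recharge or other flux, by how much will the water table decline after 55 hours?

Δh ≈ 8.37 m

A = 3.3 mi² = 8.547 × 10^6 m²
Q = 13000 L/s = 1.123 × 10^6 m³/d
t = 55 hours = 2.292 d
ΔV = Q × t = 1.123 × 10^6 m³/d × 2.292 d = 2.574 × 10^6 m³
Δh = ΔV / (Sy × A) = 2.574 × 10^6 / (0.036 × 8.547 × 10^6) = 8.366 m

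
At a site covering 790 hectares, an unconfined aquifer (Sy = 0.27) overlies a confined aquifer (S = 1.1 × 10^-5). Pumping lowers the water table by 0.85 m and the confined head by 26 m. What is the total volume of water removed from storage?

ΔV ≈ 1.82 × 10^6 m³

A = 790 hectares = 7.9 × 10^6 m²
Unconfined: ΔV_u = Sy × A × Δh_u = 0.27 × 7.9 × 10^6 × 0.85 = 1.813 × 10^6 m³
Confined: ΔV_c = S × A × Δh_c = 1.1 × 10^-5 × 7.9 × 10^6 × 26 = 2259 m³
Total ΔV = 1.813 × 10^6 + 2259 = 1.815 × 10^6 m³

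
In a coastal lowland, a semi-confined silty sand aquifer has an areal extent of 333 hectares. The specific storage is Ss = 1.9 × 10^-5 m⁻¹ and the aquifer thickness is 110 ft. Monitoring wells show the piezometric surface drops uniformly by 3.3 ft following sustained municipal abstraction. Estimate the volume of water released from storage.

b = 110 ft = 33.53 m
S = Ss × b = 1.9 × 10^-5 m⁻¹ × 33.53 m = 6.37 × 10^-4
A = 333 hectares = 3.33 × 10^6 m²
Δh = 3.3 ft = 1.006 m
ΔV = S × A × Δh = 6.37 × 10^-4 × 3.33 × 10^6 m² × 1.006 m = 2134 m³

ΔV ≈ 2130 m³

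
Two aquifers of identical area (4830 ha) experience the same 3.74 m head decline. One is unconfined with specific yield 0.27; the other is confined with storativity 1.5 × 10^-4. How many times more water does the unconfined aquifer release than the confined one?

A = 4830 ha = 4.83 × 10^7 m²
Unconfined: ΔV_u = Sy × A × Δh = 0.27 × 4.83 × 10^7 × 3.74 = 4.877 × 10^7 m³
Confined: ΔV_c = S × A × Δh = 1.5 × 10^-4 × 4.83 × 10^7 × 3.74 = 27100 m³
Ratio = ΔV_u / ΔV_c = Sy / S = 0.27 / 1.5 × 10^-4 = 1800

ΔV_u / ΔV_c ≈ 1800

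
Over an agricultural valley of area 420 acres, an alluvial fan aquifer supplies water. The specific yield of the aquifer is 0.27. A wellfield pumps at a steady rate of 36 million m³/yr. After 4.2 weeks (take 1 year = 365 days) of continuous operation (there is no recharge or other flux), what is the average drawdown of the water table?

A = 420 acres = 1.7 × 10^6 m²
Q = 36 million m³/yr = 98630 m³/d
t = 4.2 weeks = 29.4 d
ΔV = Q × t = 98630 m³/d × 29.4 d = 2.9 × 10^6 m³
Δh = ΔV / (Sy × A) = 2.9 × 10^6 / (0.27 × 1.7 × 10^6) = 6.319 m

Δh ≈ 6.32 m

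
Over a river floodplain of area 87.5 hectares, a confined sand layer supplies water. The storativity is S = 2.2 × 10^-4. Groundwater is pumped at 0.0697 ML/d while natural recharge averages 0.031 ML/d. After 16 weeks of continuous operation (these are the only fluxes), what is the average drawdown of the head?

Δh ≈ 22.5 m

A = 87.5 hectares = 8.75 × 10^5 m²
Net abstraction = 0.0697 − 0.031 = 0.0387 ML/d
Q_net = 0.0387 ML/d = 38.7 m³/d
t = 16 weeks = 112 d
ΔV = Q × t = 38.7 m³/d × 112 d = 4334 m³
Δh = ΔV / (S × A) = 4334 / (2.2 × 10^-4 × 8.75 × 10^5) = 22.52 m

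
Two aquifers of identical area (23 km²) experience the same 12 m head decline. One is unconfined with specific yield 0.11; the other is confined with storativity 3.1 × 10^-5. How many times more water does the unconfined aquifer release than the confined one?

ΔV_u / ΔV_c ≈ 3550

A = 23 km² = 2.3 × 10^7 m²
Unconfined: ΔV_u = Sy × A × Δh = 0.11 × 2.3 × 10^7 × 12 = 3.036 × 10^7 m³
Confined: ΔV_c = S × A × Δh = 3.1 × 10^-5 × 2.3 × 10^7 × 12 = 8556 m³
Ratio = ΔV_u / ΔV_c = Sy / S = 0.11 / 3.1 × 10^-5 = 3548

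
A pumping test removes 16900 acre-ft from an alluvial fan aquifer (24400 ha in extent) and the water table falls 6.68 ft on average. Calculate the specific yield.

A = 24400 ha = 2.44 × 10^8 m²
Δh = 6.68 ft = 2.036 m
ΔV = 16900 acre-ft = 2.085 × 10^7 m³
Sy = ΔV / (A × Δh) = 2.085 × 10^7 m³ / (2.44 × 10^8 m² × 2.036 m) = 0.04196

Sy ≈ 0.042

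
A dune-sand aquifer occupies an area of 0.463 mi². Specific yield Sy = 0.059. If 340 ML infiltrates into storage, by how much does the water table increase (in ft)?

Δh ≈ 15.8 ft

A = 0.463 mi² = 1.199 × 10^6 m²
ΔV = 340 ML = 3.4 × 10^5 m³
Δh = ΔV / (Sy × A) = 3.4 × 10^5 m³ / (0.059 × 1.199 × 10^6 m²) = 4.806 m
Δh = 4.806 m = 15.77 ft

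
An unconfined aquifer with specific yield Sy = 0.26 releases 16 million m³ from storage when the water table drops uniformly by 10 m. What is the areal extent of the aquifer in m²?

ΔV = 16 million m³ = 1.6 × 10^7 m³
A = ΔV / (Sy × Δh) = 1.6 × 10^7 / (0.26 × 10) = 6.154 × 10^6 m²

A ≈ 6.15 × 10^6 m²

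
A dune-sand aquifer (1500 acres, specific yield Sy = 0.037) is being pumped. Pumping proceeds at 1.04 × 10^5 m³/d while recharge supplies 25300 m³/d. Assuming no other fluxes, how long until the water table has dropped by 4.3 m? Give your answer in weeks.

t ≈ 1.75 weeks

A = 1500 acres = 6.07 × 10^6 m²
ΔV = Sy × A × Δh = 0.037 × 6.07 × 10^6 × 4.3 = 9.658 × 10^5 m³
Net withdrawal = 1.04 × 10^5 − 25300 = 78700 m³/d
t = ΔV / Q = 9.658 × 10^5 m³ / 78700 m³/d = 12.27 d
t = 12.27 d ≈ 1.753 weeks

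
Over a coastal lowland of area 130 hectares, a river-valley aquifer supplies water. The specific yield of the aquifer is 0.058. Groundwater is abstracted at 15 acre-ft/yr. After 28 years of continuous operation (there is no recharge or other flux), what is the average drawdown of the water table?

A = 130 hectares = 1.3 × 10^6 m²
Q = 15 acre-ft/yr = 50.69 m³/d
t = 28 years = 10220 d
ΔV = Q × t = 50.69 m³/d × 10220 d = 5.181 × 10^5 m³
Δh = ΔV / (Sy × A) = 5.181 × 10^5 / (0.058 × 1.3 × 10^6) = 6.871 m

Δh ≈ 6.87 m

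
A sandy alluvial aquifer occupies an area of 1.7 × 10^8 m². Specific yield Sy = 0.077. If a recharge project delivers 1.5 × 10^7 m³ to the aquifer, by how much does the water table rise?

Δh = ΔV / (Sy × A) = 1.5 × 10^7 m³ / (0.077 × 1.7 × 10^8 m²) = 1.146 m

Δh ≈ 1.15 m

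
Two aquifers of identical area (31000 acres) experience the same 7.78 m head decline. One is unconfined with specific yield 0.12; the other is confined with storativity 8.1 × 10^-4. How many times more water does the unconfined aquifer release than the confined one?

A = 31000 acres = 1.255 × 10^8 m²
Unconfined: ΔV_u = Sy × A × Δh = 0.12 × 1.255 × 10^8 × 7.78 = 1.171 × 10^8 m³
Confined: ΔV_c = S × A × Δh = 8.1 × 10^-4 × 1.255 × 10^8 × 7.78 = 7.906 × 10^5 m³
Ratio = ΔV_u / ΔV_c = Sy / S = 0.12 / 8.1 × 10^-4 = 148.1

ΔV_u / ΔV_c ≈ 148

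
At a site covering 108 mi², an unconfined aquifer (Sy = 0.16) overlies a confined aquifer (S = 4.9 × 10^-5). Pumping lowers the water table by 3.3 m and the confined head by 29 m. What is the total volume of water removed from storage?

ΔV ≈ 1.48 × 10^8 m³

A = 108 mi² = 2.797 × 10^8 m²
Unconfined: ΔV_u = Sy × A × Δh_u = 0.16 × 2.797 × 10^8 × 3.3 = 1.477 × 10^8 m³
Confined: ΔV_c = S × A × Δh_c = 4.9 × 10^-5 × 2.797 × 10^8 × 29 = 3.975 × 10^5 m³
Total ΔV = 1.477 × 10^8 + 3.975 × 10^5 = 1.481 × 10^8 m³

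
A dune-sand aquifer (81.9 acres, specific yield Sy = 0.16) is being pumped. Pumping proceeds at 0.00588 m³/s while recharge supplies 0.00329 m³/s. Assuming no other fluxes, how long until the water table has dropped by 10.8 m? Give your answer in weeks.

t ≈ 366 weeks

A = 81.9 acres = 3.314 × 10^5 m²
ΔV = Sy × A × Δh = 0.16 × 3.314 × 10^5 × 10.8 = 5.727 × 10^5 m³
Net withdrawal = 0.00588 − 0.00329 = 0.00259 m³/s = 223.8 m³/d
t = ΔV / Q = 5.727 × 10^5 m³ / 223.8 m³/d = 2559 d
t = 2559 d ≈ 365.6 weeks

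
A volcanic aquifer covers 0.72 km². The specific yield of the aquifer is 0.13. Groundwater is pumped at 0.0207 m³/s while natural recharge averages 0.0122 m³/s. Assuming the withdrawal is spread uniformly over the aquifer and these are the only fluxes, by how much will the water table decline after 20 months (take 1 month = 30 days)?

Δh ≈ 4.71 m

A = 0.72 km² = 7.2 × 10^5 m²
Net abstraction = 0.0207 − 0.0122 = 0.0085 m³/s
Q_net = 0.0085 m³/s = 734.4 m³/d
t = 20 months = 600 d
ΔV = Q × t = 734.4 m³/d × 600 d = 4.406 × 10^5 m³
Δh = ΔV / (Sy × A) = 4.406 × 10^5 / (0.13 × 7.2 × 10^5) = 4.708 m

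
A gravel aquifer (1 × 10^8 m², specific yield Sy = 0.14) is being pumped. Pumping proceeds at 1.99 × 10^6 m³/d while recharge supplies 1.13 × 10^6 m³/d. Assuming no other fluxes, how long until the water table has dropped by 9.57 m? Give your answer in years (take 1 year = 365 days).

t ≈ 0.427 years

ΔV = Sy × A × Δh = 0.14 × 1 × 10^8 × 9.57 = 1.34 × 10^8 m³
Net withdrawal = 1.99 × 10^6 − 1.13 × 10^6 = 8.6 × 10^5 m³/d
t = ΔV / Q = 1.34 × 10^8 m³ / 8.6 × 10^5 m³/d = 155.8 d
t = 155.8 d ≈ 0.4268 years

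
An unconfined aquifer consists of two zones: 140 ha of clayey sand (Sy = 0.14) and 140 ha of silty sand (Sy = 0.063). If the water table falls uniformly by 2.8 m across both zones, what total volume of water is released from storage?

A₁ = 140 ha = 1.4 × 10^6 m²; A₂ = 140 ha = 1.4 × 10^6 m²
ΔV₁ = 0.14 × 1.4 × 10^6 × 2.8 = 5.488 × 10^5 m³
ΔV₂ = 0.063 × 1.4 × 10^6 × 2.8 = 2.47 × 10^5 m³
ΔV = ΔV₁ + ΔV₂ = 7.958 × 10^5 m³

ΔV ≈ 7.96 × 10^5 m³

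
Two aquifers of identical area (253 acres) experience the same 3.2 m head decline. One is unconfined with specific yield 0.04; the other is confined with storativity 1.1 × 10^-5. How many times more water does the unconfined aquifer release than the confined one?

ΔV_u / ΔV_c ≈ 3640

A = 253 acres = 1.024 × 10^6 m²
Unconfined: ΔV_u = Sy × A × Δh = 0.04 × 1.024 × 10^6 × 3.2 = 1.311 × 10^5 m³
Confined: ΔV_c = S × A × Δh = 1.1 × 10^-5 × 1.024 × 10^6 × 3.2 = 36.04 m³
Ratio = ΔV_u / ΔV_c = Sy / S = 0.04 / 1.1 × 10^-5 = 3636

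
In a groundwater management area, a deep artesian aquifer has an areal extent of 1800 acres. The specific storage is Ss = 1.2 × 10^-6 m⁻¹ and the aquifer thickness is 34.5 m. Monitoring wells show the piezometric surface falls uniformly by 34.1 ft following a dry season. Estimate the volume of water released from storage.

S = Ss × b = 1.2 × 10^-6 m⁻¹ × 34.5 m = 4.14 × 10^-5
A = 1800 acres = 7.284 × 10^6 m²
Δh = 34.1 ft = 10.39 m
ΔV = S × A × Δh = 4.14 × 10^-5 × 7.284 × 10^6 m² × 10.39 m = 3134 m³

ΔV ≈ 3130 m³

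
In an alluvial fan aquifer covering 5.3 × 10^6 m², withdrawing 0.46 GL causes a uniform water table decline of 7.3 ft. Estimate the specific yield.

Δh = 7.3 ft = 2.225 m
ΔV = 0.46 GL = 4.6 × 10^5 m³
Sy = ΔV / (A × Δh) = 4.6 × 10^5 m³ / (5.3 × 10^6 m² × 2.225 m) = 0.03901

Sy ≈ 0.039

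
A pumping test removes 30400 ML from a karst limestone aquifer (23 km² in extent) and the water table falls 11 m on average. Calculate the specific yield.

A = 23 km² = 2.3 × 10^7 m²
ΔV = 30400 ML = 3.04 × 10^7 m³
Sy = ΔV / (A × Δh) = 3.04 × 10^7 m³ / (2.3 × 10^7 m² × 11 m) = 0.1202

Sy ≈ 0.12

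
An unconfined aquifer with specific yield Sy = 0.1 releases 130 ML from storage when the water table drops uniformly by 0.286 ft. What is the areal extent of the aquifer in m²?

A ≈ 1.49 × 10^7 m²

Δh = 0.286 ft = 0.08717 m
ΔV = 130 ML = 1.3 × 10^5 m³
A = ΔV / (Sy × Δh) = 1.3 × 10^5 / (0.1 × 0.08717) = 1.491 × 10^7 m²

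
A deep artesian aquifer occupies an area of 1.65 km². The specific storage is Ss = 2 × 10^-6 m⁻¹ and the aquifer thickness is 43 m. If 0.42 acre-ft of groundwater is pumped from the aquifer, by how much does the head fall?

S = Ss × b = 2 × 10^-6 m⁻¹ × 43 m = 8.6 × 10^-5
A = 1.65 km² = 1.65 × 10^6 m²
ΔV = 0.42 acre-ft = 518.1 m³
Δh = ΔV / (S × A) = 518.1 m³ / (8.6 × 10^-5 × 1.65 × 10^6 m²) = 3.651 m

Δh ≈ 3.65 m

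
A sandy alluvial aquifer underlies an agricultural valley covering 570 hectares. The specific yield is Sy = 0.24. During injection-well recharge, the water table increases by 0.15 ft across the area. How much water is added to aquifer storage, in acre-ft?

ΔV ≈ 50.7 acre-ft

A = 570 hectares = 5.7 × 10^6 m²
Δh = 0.15 ft = 0.04572 m
ΔV = Sy × A × Δh = 0.24 × 5.7 × 10^6 m² × 0.04572 m = 62540 m³
ΔV = 62540 m³ = 50.71 acre-ft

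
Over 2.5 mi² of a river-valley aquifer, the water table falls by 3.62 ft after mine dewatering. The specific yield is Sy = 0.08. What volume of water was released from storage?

A = 2.5 mi² = 6.475 × 10^6 m²
Δh = 3.62 ft = 1.103 m
ΔV = Sy × A × Δh = 0.08 × 6.475 × 10^6 m² × 1.103 m = 5.715 × 10^5 m³

ΔV ≈ 5.72 × 10^5 m³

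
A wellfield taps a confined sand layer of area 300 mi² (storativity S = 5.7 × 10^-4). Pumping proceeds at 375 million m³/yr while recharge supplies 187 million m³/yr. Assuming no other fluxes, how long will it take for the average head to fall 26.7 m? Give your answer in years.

t ≈ 0.0629 years

A = 300 mi² = 7.77 × 10^8 m²
ΔV = S × A × Δh = 5.7 × 10^-4 × 7.77 × 10^8 × 26.7 = 1.183 × 10^7 m³
Net withdrawal = 375 − 187 = 188 million m³/yr = 5.151 × 10^5 m³/d
t = ΔV / Q = 1.183 × 10^7 m³ / 5.151 × 10^5 m³/d = 22.96 d
t = 22.96 d ≈ 0.0629 years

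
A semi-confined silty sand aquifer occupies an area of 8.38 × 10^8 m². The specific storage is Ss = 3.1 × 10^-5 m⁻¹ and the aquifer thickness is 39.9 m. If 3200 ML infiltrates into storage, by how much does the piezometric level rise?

Δh ≈ 3.09 m

S = Ss × b = 3.1 × 10^-5 m⁻¹ × 39.9 m = 1.237 × 10^-3
ΔV = 3200 ML = 3.2 × 10^6 m³
Δh = ΔV / (S × A) = 3.2 × 10^6 m³ / (0.001237 × 8.38 × 10^8 m²) = 3.087 m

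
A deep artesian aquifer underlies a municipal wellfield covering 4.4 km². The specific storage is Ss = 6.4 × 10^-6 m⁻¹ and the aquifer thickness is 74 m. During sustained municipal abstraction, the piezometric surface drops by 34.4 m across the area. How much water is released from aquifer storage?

S = Ss × b = 6.4 × 10^-6 m⁻¹ × 74 m = 4.736 × 10^-4
A = 4.4 km² = 4.4 × 10^6 m²
ΔV = S × A × Δh = 4.736 × 10^-4 × 4.4 × 10^6 m² × 34.4 m = 71680 m³

ΔV ≈ 71700 m³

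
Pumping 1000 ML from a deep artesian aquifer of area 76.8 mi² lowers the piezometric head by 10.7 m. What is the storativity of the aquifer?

S ≈ 4.7 × 10^-4

A = 76.8 mi² = 1.989 × 10^8 m²
ΔV = 1000 ML = 1 × 10^6 m³
S = ΔV / (A × Δh) = 1 × 10^6 m³ / (1.989 × 10^8 m² × 10.7 m) = 4.698 × 10^-4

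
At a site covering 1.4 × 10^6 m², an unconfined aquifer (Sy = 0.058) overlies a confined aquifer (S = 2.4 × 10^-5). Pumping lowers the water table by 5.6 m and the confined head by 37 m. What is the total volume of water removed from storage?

Unconfined: ΔV_u = Sy × A × Δh_u = 0.058 × 1.4 × 10^6 × 5.6 = 4.547 × 10^5 m³
Confined: ΔV_c = S × A × Δh_c = 2.4 × 10^-5 × 1.4 × 10^6 × 37 = 1243 m³
Total ΔV = 4.547 × 10^5 + 1243 = 4.56 × 10^5 m³

ΔV ≈ 4.56 × 10^5 m³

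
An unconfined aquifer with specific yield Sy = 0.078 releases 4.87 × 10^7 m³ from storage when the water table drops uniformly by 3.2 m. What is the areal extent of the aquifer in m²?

A ≈ 1.95 × 10^8 m²

A = ΔV / (Sy × Δh) = 4.87 × 10^7 / (0.078 × 3.2) = 1.951 × 10^8 m²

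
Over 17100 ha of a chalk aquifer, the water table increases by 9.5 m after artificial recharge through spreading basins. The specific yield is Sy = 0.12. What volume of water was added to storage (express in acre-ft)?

A = 17100 ha = 1.71 × 10^8 m²
ΔV = Sy × A × Δh = 0.12 × 1.71 × 10^8 m² × 9.5 m = 1.949 × 10^8 m³
ΔV = 1.949 × 10^8 m³ = 1.58 × 10^5 acre-ft

ΔV ≈ 1.58 × 10^5 acre-ft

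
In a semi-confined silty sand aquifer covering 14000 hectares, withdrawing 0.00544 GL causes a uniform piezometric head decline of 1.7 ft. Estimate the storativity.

S ≈ 7.5 × 10^-5

A = 14000 hectares = 1.4 × 10^8 m²
Δh = 1.7 ft = 0.5182 m
ΔV = 0.00544 GL = 5440 m³
S = ΔV / (A × Δh) = 5440 m³ / (1.4 × 10^8 m² × 0.5182 m) = 7.499 × 10^-5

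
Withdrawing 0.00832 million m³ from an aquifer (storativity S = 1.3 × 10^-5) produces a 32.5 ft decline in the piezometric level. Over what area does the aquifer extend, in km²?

A ≈ 64.6 km²

Δh = 32.5 ft = 9.906 m
ΔV = 0.00832 million m³ = 8320 m³
A = ΔV / (S × Δh) = 8320 / (1.3 × 10^-5 × 9.906) = 6.461 × 10^7 m²
A = 6.461 × 10^7 m² = 64.61 km²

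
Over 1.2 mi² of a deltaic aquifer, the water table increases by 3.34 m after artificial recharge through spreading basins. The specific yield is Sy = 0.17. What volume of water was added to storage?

A = 1.2 mi² = 3.108 × 10^6 m²
ΔV = Sy × A × Δh = 0.17 × 3.108 × 10^6 m² × 3.34 m = 1.765 × 10^6 m³

ΔV ≈ 1.76 × 10^6 m³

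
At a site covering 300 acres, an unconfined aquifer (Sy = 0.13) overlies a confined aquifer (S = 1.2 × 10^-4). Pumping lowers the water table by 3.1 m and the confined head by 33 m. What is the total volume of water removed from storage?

A = 300 acres = 1.214 × 10^6 m²
Unconfined: ΔV_u = Sy × A × Δh_u = 0.13 × 1.214 × 10^6 × 3.1 = 4.893 × 10^5 m³
Confined: ΔV_c = S × A × Δh_c = 1.2 × 10^-4 × 1.214 × 10^6 × 33 = 4808 m³
Total ΔV = 4.893 × 10^5 + 4808 = 4.941 × 10^5 m³

ΔV ≈ 4.94 × 10^5 m³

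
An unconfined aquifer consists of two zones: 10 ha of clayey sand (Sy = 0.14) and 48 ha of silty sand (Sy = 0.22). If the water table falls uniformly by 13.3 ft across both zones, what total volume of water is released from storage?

A₁ = 10 ha = 1 × 10^5 m²; A₂ = 48 ha = 4.8 × 10^5 m²
Δh = 13.3 ft = 4.054 m
ΔV₁ = 0.14 × 1 × 10^5 × 4.054 = 56750 m³
ΔV₂ = 0.22 × 4.8 × 10^5 × 4.054 = 4.281 × 10^5 m³
ΔV = ΔV₁ + ΔV₂ = 4.848 × 10^5 m³

ΔV ≈ 4.85 × 10^5 m³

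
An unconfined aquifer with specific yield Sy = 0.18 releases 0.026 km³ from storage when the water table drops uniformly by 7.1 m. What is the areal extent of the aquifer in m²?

A ≈ 2.03 × 10^7 m²

ΔV = 0.026 km³ = 2.6 × 10^7 m³
A = ΔV / (Sy × Δh) = 2.6 × 10^7 / (0.18 × 7.1) = 2.034 × 10^7 m²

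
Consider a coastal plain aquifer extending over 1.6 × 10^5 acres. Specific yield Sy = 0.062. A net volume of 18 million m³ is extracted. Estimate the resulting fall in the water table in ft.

Δh ≈ 1.47 ft

A = 1.6 × 10^5 acres = 6.475 × 10^8 m²
ΔV = 18 million m³ = 1.8 × 10^7 m³
Δh = ΔV / (Sy × A) = 1.8 × 10^7 m³ / (0.062 × 6.475 × 10^8 m²) = 0.4484 m
Δh = 0.4484 m = 1.471 ft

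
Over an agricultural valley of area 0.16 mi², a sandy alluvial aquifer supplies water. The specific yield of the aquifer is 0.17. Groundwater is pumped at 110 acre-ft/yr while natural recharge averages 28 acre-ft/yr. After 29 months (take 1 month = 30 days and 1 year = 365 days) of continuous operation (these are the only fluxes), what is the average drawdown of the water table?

Δh ≈ 3.42 m

A = 0.16 mi² = 4.144 × 10^5 m²
Net abstraction = 110 − 28 = 82 acre-ft/yr
Q_net = 82 acre-ft/yr = 277.1 m³/d
t = 29 months = 870 d
ΔV = Q × t = 277.1 m³/d × 870 d = 2.411 × 10^5 m³
Δh = ΔV / (Sy × A) = 2.411 × 10^5 / (0.17 × 4.144 × 10^5) = 3.422 m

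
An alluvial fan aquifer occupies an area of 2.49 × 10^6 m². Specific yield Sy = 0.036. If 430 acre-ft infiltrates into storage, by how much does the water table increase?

Δh ≈ 5.92 m

ΔV = 430 acre-ft = 5.304 × 10^5 m³
Δh = ΔV / (Sy × A) = 5.304 × 10^5 m³ / (0.036 × 2.49 × 10^6 m²) = 5.917 m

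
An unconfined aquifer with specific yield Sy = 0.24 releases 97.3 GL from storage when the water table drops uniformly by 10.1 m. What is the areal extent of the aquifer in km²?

ΔV = 97.3 GL = 9.73 × 10^7 m³
A = ΔV / (Sy × Δh) = 9.73 × 10^7 / (0.24 × 10.1) = 4.014 × 10^7 m²
A = 4.014 × 10^7 m² = 40.14 km²

A ≈ 40.1 km²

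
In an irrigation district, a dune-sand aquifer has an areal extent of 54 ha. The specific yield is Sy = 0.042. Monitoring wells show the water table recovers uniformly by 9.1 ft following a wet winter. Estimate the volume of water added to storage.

A = 54 ha = 5.4 × 10^5 m²
Δh = 9.1 ft = 2.774 m
ΔV = Sy × A × Δh = 0.042 × 5.4 × 10^5 m² × 2.774 m = 62910 m³

ΔV ≈ 62900 m³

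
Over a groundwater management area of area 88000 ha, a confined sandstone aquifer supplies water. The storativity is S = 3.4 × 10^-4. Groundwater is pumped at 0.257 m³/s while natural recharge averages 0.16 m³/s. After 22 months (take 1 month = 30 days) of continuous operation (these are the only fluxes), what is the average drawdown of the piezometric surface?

Δh ≈ 18.5 m

A = 88000 ha = 8.8 × 10^8 m²
Net abstraction = 0.257 − 0.16 = 0.097 m³/s
Q_net = 0.097 m³/s = 8381 m³/d
t = 22 months = 660 d
ΔV = Q × t = 8381 m³/d × 660 d = 5.531 × 10^6 m³
Δh = ΔV / (S × A) = 5.531 × 10^6 / (3.4 × 10^-4 × 8.8 × 10^8) = 18.49 m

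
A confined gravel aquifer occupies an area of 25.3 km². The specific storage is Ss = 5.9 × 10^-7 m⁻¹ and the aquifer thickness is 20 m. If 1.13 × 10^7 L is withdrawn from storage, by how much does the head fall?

Δh ≈ 37.9 m

S = Ss × b = 5.9 × 10^-7 m⁻¹ × 20 m = 1.18 × 10^-5
A = 25.3 km² = 2.53 × 10^7 m²
ΔV = 1.13 × 10^7 L = 11300 m³
Δh = ΔV / (S × A) = 11300 m³ / (1.18 × 10^-5 × 2.53 × 10^7 m²) = 37.85 m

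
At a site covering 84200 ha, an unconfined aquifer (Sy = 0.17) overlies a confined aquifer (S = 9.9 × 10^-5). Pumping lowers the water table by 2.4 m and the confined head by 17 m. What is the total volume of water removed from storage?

A = 84200 ha = 8.42 × 10^8 m²
Unconfined: ΔV_u = Sy × A × Δh_u = 0.17 × 8.42 × 10^8 × 2.4 = 3.435 × 10^8 m³
Confined: ΔV_c = S × A × Δh_c = 9.9 × 10^-5 × 8.42 × 10^8 × 17 = 1.417 × 10^6 m³
Total ΔV = 3.435 × 10^8 + 1.417 × 10^6 = 3.45 × 10^8 m³

ΔV ≈ 3.45 × 10^8 m³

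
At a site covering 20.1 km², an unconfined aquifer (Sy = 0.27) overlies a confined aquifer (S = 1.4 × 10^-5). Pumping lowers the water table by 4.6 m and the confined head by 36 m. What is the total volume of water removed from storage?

A = 20.1 km² = 2.01 × 10^7 m²
Unconfined: ΔV_u = Sy × A × Δh_u = 0.27 × 2.01 × 10^7 × 4.6 = 2.496 × 10^7 m³
Confined: ΔV_c = S × A × Δh_c = 1.4 × 10^-5 × 2.01 × 10^7 × 36 = 10130 m³
Total ΔV = 2.496 × 10^7 + 10130 = 2.497 × 10^7 m³

ΔV ≈ 2.5 × 10^7 m³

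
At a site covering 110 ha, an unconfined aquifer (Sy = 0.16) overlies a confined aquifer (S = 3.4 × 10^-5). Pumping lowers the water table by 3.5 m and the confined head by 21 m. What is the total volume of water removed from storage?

A = 110 ha = 1.1 × 10^6 m²
Unconfined: ΔV_u = Sy × A × Δh_u = 0.16 × 1.1 × 10^6 × 3.5 = 6.16 × 10^5 m³
Confined: ΔV_c = S × A × Δh_c = 3.4 × 10^-5 × 1.1 × 10^6 × 21 = 785.4 m³
Total ΔV = 6.16 × 10^5 + 785.4 = 6.168 × 10^5 m³

ΔV ≈ 6.17 × 10^5 m³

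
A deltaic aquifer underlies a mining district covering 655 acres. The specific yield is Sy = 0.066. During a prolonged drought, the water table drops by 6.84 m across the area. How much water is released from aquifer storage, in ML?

ΔV ≈ 1200 ML

A = 655 acres = 2.651 × 10^6 m²
ΔV = Sy × A × Δh = 0.066 × 2.651 × 10^6 m² × 6.84 m = 1.197 × 10^6 m³
ΔV = 1.197 × 10^6 m³ = 1197 ML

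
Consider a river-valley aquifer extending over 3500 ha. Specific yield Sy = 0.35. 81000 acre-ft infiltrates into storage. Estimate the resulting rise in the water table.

Δh ≈ 8.16 m

A = 3500 ha = 3.5 × 10^7 m²
ΔV = 81000 acre-ft = 9.991 × 10^7 m³
Δh = ΔV / (Sy × A) = 9.991 × 10^7 m³ / (0.35 × 3.5 × 10^7 m²) = 8.156 m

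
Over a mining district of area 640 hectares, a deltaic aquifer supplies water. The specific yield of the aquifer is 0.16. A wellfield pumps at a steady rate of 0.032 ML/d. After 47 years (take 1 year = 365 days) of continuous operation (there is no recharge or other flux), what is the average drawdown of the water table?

A = 640 hectares = 6.4 × 10^6 m²
Q = 0.032 ML/d = 32 m³/d
t = 47 years = 17160 d
ΔV = Q × t = 32 m³/d × 17160 d = 5.49 × 10^5 m³
Δh = ΔV / (Sy × A) = 5.49 × 10^5 / (0.16 × 6.4 × 10^6) = 0.5361 m

Δh ≈ 0.536 m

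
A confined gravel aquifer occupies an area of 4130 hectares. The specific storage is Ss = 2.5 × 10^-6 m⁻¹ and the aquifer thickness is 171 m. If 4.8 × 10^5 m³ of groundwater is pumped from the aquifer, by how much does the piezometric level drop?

S = Ss × b = 2.5 × 10^-6 m⁻¹ × 171 m = 4.275 × 10^-4
A = 4130 hectares = 4.13 × 10^7 m²
Δh = ΔV / (S × A) = 4.8 × 10^5 m³ / (4.275 × 10^-4 × 4.13 × 10^7 m²) = 27.19 m

Δh ≈ 27.2 m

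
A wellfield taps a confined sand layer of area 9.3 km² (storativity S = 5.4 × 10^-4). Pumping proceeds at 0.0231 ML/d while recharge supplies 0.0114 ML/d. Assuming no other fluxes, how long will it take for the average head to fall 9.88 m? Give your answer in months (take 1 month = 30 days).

A = 9.3 km² = 9.3 × 10^6 m²
ΔV = S × A × Δh = 5.4 × 10^-4 × 9.3 × 10^6 × 9.88 = 49620 m³
Net withdrawal = 0.0231 − 0.0114 = 0.0117 ML/d = 11.7 m³/d
t = ΔV / Q = 49620 m³ / 11.7 m³/d = 4241 d
t = 4241 d ≈ 141.4 months

t ≈ 141 months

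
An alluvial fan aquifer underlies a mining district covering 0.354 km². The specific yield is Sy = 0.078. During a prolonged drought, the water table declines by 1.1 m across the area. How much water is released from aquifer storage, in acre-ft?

A = 0.354 km² = 3.54 × 10^5 m²
ΔV = Sy × A × Δh = 0.078 × 3.54 × 10^5 m² × 1.1 m = 30370 m³
ΔV = 30370 m³ = 24.62 acre-ft

ΔV ≈ 24.6 acre-ft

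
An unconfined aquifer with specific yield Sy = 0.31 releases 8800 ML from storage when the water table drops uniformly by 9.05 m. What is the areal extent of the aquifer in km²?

A ≈ 3.14 km²

ΔV = 8800 ML = 8.8 × 10^6 m³
A = ΔV / (Sy × Δh) = 8.8 × 10^6 / (0.31 × 9.05) = 3.137 × 10^6 m²
A = 3.137 × 10^6 m² = 3.137 km²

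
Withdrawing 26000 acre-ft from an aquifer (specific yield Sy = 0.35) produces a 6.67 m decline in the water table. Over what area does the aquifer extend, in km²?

A ≈ 13.7 km²

ΔV = 26000 acre-ft = 3.207 × 10^7 m³
A = ΔV / (Sy × Δh) = 3.207 × 10^7 / (0.35 × 6.67) = 1.374 × 10^7 m²
A = 1.374 × 10^7 m² = 13.74 km²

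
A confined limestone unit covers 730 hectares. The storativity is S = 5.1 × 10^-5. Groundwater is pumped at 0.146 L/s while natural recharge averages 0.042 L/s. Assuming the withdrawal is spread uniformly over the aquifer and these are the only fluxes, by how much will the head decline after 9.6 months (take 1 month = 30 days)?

Δh ≈ 6.95 m

A = 730 hectares = 7.3 × 10^6 m²
Net abstraction = 0.146 − 0.042 = 0.104 L/s
Q_net = 0.104 L/s = 8.986 m³/d
t = 9.6 months = 288 d
ΔV = Q × t = 8.986 m³/d × 288 d = 2588 m³
Δh = ΔV / (S × A) = 2588 / (5.1 × 10^-5 × 7.3 × 10^6) = 6.951 m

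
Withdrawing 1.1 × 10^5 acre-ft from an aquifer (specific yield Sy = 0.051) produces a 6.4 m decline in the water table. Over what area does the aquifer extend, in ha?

A ≈ 41600 ha

ΔV = 1.1 × 10^5 acre-ft = 1.357 × 10^8 m³
A = ΔV / (Sy × Δh) = 1.357 × 10^8 / (0.051 × 6.4) = 4.157 × 10^8 m²
A = 4.157 × 10^8 m² = 41570 ha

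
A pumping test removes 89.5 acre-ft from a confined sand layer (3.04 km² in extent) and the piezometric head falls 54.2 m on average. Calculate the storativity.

S ≈ 6.7 × 10^-4

A = 3.04 km² = 3.04 × 10^6 m²
ΔV = 89.5 acre-ft = 1.104 × 10^5 m³
S = ΔV / (A × Δh) = 1.104 × 10^5 m³ / (3.04 × 10^6 m² × 54.2 m) = 6.7 × 10^-4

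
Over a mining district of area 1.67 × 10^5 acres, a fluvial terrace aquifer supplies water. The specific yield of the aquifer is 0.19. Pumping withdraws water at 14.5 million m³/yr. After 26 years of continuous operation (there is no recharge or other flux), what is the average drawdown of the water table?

Δh ≈ 2.94 m

A = 1.67 × 10^5 acres = 6.758 × 10^8 m²
Q = 14.5 million m³/yr = 39730 m³/d
t = 26 years = 9490 d
ΔV = Q × t = 39730 m³/d × 9490 d = 3.77 × 10^8 m³
Δh = ΔV / (Sy × A) = 3.77 × 10^8 / (0.19 × 6.758 × 10^8) = 2.936 m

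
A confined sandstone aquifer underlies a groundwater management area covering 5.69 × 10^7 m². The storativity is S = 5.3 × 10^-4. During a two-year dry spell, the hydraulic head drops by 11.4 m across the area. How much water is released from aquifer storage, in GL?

ΔV = S × A × Δh = 5.3 × 10^-4 × 5.69 × 10^7 m² × 11.4 m = 3.438 × 10^5 m³
ΔV = 3.438 × 10^5 m³ = 0.3438 GL

ΔV ≈ 0.344 GL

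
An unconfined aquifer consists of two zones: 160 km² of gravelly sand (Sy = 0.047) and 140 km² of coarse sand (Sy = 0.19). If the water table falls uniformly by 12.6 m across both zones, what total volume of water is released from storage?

A₁ = 160 km² = 1.6 × 10^8 m²; A₂ = 140 km² = 1.4 × 10^8 m²
ΔV₁ = 0.047 × 1.6 × 10^8 × 12.6 = 9.475 × 10^7 m³
ΔV₂ = 0.19 × 1.4 × 10^8 × 12.6 = 3.352 × 10^8 m³
ΔV = ΔV₁ + ΔV₂ = 4.299 × 10^8 m³

ΔV ≈ 4.3 × 10^8 m³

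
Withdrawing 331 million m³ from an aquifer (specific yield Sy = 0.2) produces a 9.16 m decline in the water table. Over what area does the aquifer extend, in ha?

A ≈ 18100 ha

ΔV = 331 million m³ = 3.31 × 10^8 m³
A = ΔV / (Sy × Δh) = 3.31 × 10^8 / (0.2 × 9.16) = 1.807 × 10^8 m²
A = 1.807 × 10^8 m² = 18070 ha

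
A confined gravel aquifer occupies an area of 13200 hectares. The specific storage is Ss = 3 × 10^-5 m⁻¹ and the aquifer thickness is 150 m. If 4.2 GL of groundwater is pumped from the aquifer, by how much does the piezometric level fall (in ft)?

S = Ss × b = 3 × 10^-5 m⁻¹ × 150 m = 4.5 × 10^-3
A = 13200 hectares = 1.32 × 10^8 m²
ΔV = 4.2 GL = 4.2 × 10^6 m³
Δh = ΔV / (S × A) = 4.2 × 10^6 m³ / (0.0045 × 1.32 × 10^8 m²) = 7.071 m
Δh = 7.071 m = 23.2 ft

Δh ≈ 23.2 ft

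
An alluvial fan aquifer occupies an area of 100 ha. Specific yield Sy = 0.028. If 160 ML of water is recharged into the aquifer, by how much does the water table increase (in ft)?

A = 100 ha = 1 × 10^6 m²
ΔV = 160 ML = 1.6 × 10^5 m³
Δh = ΔV / (Sy × A) = 1.6 × 10^5 m³ / (0.028 × 1 × 10^6 m²) = 5.714 m
Δh = 5.714 m = 18.75 ft

Δh ≈ 18.7 ft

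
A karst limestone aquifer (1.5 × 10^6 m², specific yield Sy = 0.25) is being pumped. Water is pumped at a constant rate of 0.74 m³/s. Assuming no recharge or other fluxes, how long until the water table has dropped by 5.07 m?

t ≈ 29.7 days

ΔV = Sy × A × Δh = 0.25 × 1.5 × 10^6 × 5.07 = 1.901 × 10^6 m³
Q = 0.74 m³/s = 63940 m³/d
t = ΔV / Q = 1.901 × 10^6 m³ / 63940 m³/d = 29.74 d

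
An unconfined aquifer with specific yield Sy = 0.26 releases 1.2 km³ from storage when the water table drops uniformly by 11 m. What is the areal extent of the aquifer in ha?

A ≈ 42000 ha

ΔV = 1.2 km³ = 1.2 × 10^9 m³
A = ΔV / (Sy × Δh) = 1.2 × 10^9 / (0.26 × 11) = 4.196 × 10^8 m²
A = 4.196 × 10^8 m² = 41960 ha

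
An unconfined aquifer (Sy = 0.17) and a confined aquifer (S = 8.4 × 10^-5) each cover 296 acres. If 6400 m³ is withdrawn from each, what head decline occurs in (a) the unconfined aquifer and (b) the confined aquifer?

A = 296 acres = 1.198 × 10^6 m²
Unconfined: Δh_u = ΔV/(Sy·A) = 6400/(0.17 × 1.198 × 10^6) = 0.03143 m
Confined: Δh_c = ΔV/(S·A) = 6400/(8.4 × 10^-5 × 1.198 × 10^6) = 63.6 m

Δh_u ≈ 0.0314 m; Δh_c ≈ 63.6 m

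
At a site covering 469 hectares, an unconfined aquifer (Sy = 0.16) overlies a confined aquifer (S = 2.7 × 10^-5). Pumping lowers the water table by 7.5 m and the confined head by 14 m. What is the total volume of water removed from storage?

ΔV ≈ 5.63 × 10^6 m³

A = 469 hectares = 4.69 × 10^6 m²
Unconfined: ΔV_u = Sy × A × Δh_u = 0.16 × 4.69 × 10^6 × 7.5 = 5.628 × 10^6 m³
Confined: ΔV_c = S × A × Δh_c = 2.7 × 10^-5 × 4.69 × 10^6 × 14 = 1773 m³
Total ΔV = 5.628 × 10^6 + 1773 = 5.63 × 10^6 m³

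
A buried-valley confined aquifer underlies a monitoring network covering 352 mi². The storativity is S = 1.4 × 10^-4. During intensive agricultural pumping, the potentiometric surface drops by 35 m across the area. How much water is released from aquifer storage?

ΔV ≈ 4.47 × 10^6 m³

A = 352 mi² = 9.117 × 10^8 m²
ΔV = S × A × Δh = 1.4 × 10^-4 × 9.117 × 10^8 m² × 35 m = 4.467 × 10^6 m³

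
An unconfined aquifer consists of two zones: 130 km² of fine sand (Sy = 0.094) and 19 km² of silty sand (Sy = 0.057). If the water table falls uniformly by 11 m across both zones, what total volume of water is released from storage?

A₁ = 130 km² = 1.3 × 10^8 m²; A₂ = 19 km² = 1.9 × 10^7 m²
ΔV₁ = 0.094 × 1.3 × 10^8 × 11 = 1.344 × 10^8 m³
ΔV₂ = 0.057 × 1.9 × 10^7 × 11 = 1.191 × 10^7 m³
ΔV = ΔV₁ + ΔV₂ = 1.463 × 10^8 m³

ΔV ≈ 1.46 × 10^8 m³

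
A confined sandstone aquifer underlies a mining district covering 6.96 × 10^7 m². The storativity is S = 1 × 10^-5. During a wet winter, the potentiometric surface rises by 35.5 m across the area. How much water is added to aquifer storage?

ΔV = S × A × Δh = 1 × 10^-5 × 6.96 × 10^7 m² × 35.5 m = 24710 m³

ΔV ≈ 24700 m³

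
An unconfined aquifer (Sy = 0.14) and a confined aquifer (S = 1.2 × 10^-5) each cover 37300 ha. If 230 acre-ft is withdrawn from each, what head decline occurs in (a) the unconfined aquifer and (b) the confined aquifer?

A = 37300 ha = 3.73 × 10^8 m²
ΔV = 230 acre-ft = 2.837 × 10^5 m³
Unconfined: Δh_u = ΔV/(Sy·A) = 2.837 × 10^5/(0.14 × 3.73 × 10^8) = 0.005433 m
Confined: Δh_c = ΔV/(S·A) = 2.837 × 10^5/(1.2 × 10^-5 × 3.73 × 10^8) = 63.38 m

Δh_u ≈ 0.00543 m; Δh_c ≈ 63.4 m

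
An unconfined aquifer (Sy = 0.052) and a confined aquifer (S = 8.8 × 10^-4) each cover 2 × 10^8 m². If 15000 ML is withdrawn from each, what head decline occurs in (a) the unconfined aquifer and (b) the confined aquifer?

ΔV = 15000 ML = 1.5 × 10^7 m³
Unconfined: Δh_u = ΔV/(Sy·A) = 1.5 × 10^7/(0.052 × 2 × 10^8) = 1.442 m
Confined: Δh_c = ΔV/(S·A) = 1.5 × 10^7/(8.8 × 10^-4 × 2 × 10^8) = 85.23 m

Δh_u ≈ 1.44 m; Δh_c ≈ 85.2 m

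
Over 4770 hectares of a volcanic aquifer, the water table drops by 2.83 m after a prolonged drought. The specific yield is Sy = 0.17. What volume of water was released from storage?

A = 4770 hectares = 4.77 × 10^7 m²
ΔV = Sy × A × Δh = 0.17 × 4.77 × 10^7 m² × 2.83 m = 2.295 × 10^7 m³

ΔV ≈ 2.29 × 10^7 m³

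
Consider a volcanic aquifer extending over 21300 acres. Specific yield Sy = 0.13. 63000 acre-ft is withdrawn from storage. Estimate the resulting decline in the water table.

A = 21300 acres = 8.62 × 10^7 m²
ΔV = 63000 acre-ft = 7.771 × 10^7 m³
Δh = ΔV / (Sy × A) = 7.771 × 10^7 m³ / (0.13 × 8.62 × 10^7 m²) = 6.935 m

Δh ≈ 6.93 m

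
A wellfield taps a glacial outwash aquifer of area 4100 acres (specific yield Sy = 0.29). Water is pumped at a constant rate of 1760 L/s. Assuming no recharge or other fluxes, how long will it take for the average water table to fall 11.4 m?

t ≈ 361 days

A = 4100 acres = 1.659 × 10^7 m²
ΔV = Sy × A × Δh = 0.29 × 1.659 × 10^7 × 11.4 = 5.485 × 10^7 m³
Q = 1760 L/s = 1.521 × 10^5 m³/d
t = ΔV / Q = 5.485 × 10^7 m³ / 1.521 × 10^5 m³/d = 360.7 d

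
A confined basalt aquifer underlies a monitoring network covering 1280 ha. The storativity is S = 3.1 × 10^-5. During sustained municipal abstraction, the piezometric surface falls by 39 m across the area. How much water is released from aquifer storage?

A = 1280 ha = 1.28 × 10^7 m²
ΔV = S × A × Δh = 3.1 × 10^-5 × 1.28 × 10^7 m² × 39 m = 15480 m³

ΔV ≈ 15500 m³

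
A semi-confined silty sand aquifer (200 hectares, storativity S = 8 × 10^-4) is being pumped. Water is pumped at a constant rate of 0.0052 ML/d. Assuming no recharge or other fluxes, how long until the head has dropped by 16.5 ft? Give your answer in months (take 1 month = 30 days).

t ≈ 51.6 months

A = 200 hectares = 2 × 10^6 m²
Δh = 16.5 ft = 5.029 m
ΔV = S × A × Δh = 8 × 10^-4 × 2 × 10^6 × 5.029 = 8047 m³
Q = 0.0052 ML/d = 5.2 m³/d
t = ΔV / Q = 8047 m³ / 5.2 m³/d = 1547 d
t = 1547 d ≈ 51.58 months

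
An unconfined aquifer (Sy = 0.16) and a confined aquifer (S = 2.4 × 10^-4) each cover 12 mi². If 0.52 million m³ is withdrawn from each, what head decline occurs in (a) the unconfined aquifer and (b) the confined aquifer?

Δh_u ≈ 0.105 m; Δh_c ≈ 69.7 m

A = 12 mi² = 3.108 × 10^7 m²
ΔV = 0.52 million m³ = 5.2 × 10^5 m³
Unconfined: Δh_u = ΔV/(Sy·A) = 5.2 × 10^5/(0.16 × 3.108 × 10^7) = 0.1046 m
Confined: Δh_c = ΔV/(S·A) = 5.2 × 10^5/(2.4 × 10^-4 × 3.108 × 10^7) = 69.71 m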